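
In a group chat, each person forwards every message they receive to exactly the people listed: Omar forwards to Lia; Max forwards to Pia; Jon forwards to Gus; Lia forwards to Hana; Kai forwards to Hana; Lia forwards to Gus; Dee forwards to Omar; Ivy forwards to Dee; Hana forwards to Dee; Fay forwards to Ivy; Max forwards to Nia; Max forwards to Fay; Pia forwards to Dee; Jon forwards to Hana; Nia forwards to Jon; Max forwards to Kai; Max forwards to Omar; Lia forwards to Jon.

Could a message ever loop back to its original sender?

Yes

DFS with white/gray/black marking, starting from Pia:
Pia gray
  Dee gray
    Omar gray
      Lia gray
        Gus gray
        Gus black
        Hana gray
          Hana→Dee: Dee is gray → back edge
Back edge found, so a cycle exists: Dee → Omar → Lia → Hana → Dee.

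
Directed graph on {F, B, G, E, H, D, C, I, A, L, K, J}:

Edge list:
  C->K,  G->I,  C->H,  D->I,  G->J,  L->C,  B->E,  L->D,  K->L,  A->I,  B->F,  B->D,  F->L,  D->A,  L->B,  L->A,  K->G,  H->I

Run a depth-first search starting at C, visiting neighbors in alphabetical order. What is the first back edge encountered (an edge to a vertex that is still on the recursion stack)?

F→L

DFS from C (visiting neighbors in alphabetical order); mark gray on enter, black on exit:
C gray
  H gray
    I gray
    I black
  H black
  K gray
    G gray
      G→I: I black — skip
      J gray
      J black
    G black
    L gray
      A gray
        A→I: I black — skip
      A black
      B gray
        D gray
          D→A: A black — skip
          D→I: I black — skip
        D black
        E gray
        E black
        F gray
          F→L: L is gray → back edge
First back edge: F → L.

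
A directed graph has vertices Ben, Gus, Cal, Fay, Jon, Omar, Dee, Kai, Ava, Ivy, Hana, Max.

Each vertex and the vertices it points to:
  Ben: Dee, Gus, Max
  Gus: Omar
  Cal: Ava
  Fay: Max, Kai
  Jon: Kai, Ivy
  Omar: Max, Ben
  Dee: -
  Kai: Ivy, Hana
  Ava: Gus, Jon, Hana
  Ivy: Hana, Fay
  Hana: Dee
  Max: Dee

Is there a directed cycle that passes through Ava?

No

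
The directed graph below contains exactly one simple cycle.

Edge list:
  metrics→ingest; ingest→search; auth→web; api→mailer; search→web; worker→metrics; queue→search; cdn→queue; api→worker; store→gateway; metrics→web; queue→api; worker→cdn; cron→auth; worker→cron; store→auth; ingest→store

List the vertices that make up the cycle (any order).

api, cdn, queue, worker

DFS with gray/black marking from api:
api gray
  worker gray
    cdn gray
      queue gray
        search gray
          web gray
          web black
        search black
        queue→api: api is gray → back edge
Back edge closes the cycle api → worker → cdn → queue → api; its vertices are {api, cdn, queue, worker}.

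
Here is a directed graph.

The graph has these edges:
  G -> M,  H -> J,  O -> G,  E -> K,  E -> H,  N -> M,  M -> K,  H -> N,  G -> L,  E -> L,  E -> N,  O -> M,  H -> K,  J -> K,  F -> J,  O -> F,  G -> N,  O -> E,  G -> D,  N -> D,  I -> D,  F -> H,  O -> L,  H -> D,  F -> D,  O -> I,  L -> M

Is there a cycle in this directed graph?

No

DFS with white/gray/black marking, starting from D:
D gray
D black
E gray
  K gray
  K black
  L gray
    M gray
      M→K: K black — skip
    M black
  L black
  N gray
    N→D: D black — skip
    N→M: M black — skip
  N black
  H gray
    J gray
      J→K: K black — skip
    J black
    H→N: N black — skip
    H→D: D black — skip
    H→K: K black — skip
  H black
E black
F gray
  F→D: D black — skip
  F→H: H black — skip
  F→J: J black — skip
F black
G gray
  G→M: M black — skip
  G→D: D black — skip
  G→N: N black — skip
  G→L: L black — skip
G black
I gray
  I→D: D black — skip
I black
O gray
  O→I: I black — skip
  O→M: M black — skip
  O→F: F black — skip
  O→G: G black — skip
  O→L: L black — skip
  O→E: E black — skip
O black
Every edge goes to a white or black vertex — no back edge, so the graph is acyclic.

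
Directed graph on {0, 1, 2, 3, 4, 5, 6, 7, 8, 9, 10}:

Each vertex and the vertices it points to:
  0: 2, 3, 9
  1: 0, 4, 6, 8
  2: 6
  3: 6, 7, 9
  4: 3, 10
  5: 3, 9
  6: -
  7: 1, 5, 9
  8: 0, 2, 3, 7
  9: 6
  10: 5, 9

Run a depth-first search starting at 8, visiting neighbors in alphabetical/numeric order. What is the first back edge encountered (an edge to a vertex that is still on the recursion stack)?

1->0

DFS from 8 (visiting neighbors in alphabetical/numeric order); mark gray on enter, black on exit:
8 gray
  0 gray
    2 gray
      6 gray
      6 black
    2 black
    3 gray
      3→6: 6 black — skip
      7 gray
        1 gray
          1→0: 0 is gray → back edge
First back edge: 1 → 0.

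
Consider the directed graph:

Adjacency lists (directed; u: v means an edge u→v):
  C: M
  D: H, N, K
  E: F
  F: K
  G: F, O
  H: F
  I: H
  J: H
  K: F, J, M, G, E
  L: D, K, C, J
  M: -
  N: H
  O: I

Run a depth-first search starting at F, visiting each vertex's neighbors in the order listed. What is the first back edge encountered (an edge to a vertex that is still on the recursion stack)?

DFS from F (visiting each vertex's neighbors in the order listed); mark gray on enter, black on exit:
F gray
  K gray
    K→F: F is gray → back edge
First back edge: K → F.

K→F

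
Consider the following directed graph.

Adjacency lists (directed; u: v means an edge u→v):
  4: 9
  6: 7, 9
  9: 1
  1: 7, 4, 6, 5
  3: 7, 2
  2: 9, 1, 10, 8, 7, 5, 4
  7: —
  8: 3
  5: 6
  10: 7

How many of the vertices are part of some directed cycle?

A vertex is on a directed cycle iff it belongs to a strongly connected component of size ≥ 2 (or has a self-loop).
The vertices on cycles are {1, 2, 3, 4, 5, 6, 8, 9} — 8 in total.

8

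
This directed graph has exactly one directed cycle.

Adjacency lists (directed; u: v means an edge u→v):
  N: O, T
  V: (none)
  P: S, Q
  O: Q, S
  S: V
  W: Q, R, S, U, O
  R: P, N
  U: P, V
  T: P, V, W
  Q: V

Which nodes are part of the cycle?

DFS with gray/black marking from N:
N gray
  O gray
    Q gray
      V gray
      V black
    Q black
    S gray
      S→V: V black — skip
    S black
  O black
  T gray
    P gray
      P→S: S black — skip
      P→Q: Q black — skip
    P black
    T→V: V black — skip
    W gray
      W→Q: Q black — skip
      R gray
        R→P: P black — skip
        R→N: N is gray → back edge
Back edge closes the cycle N → T → W → R → N; its vertices are {N, R, T, W}.

N, R, T, W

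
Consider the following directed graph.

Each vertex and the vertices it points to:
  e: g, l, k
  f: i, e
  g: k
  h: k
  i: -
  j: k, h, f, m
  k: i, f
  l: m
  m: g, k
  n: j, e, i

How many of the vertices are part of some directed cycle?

A vertex is on a directed cycle iff it belongs to a strongly connected component of size ≥ 2 (or has a self-loop).
The vertices on cycles are {e, f, g, k, l, m} — 6 in total.

6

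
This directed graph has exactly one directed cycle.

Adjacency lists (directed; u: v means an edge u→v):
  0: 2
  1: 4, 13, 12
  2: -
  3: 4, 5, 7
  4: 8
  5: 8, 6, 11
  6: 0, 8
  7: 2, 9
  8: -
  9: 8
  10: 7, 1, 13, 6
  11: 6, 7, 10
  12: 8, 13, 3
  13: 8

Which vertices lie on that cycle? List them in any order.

1, 3, 5, 10, 11, 12

DFS with gray/black marking from 3:
3 gray
  4 gray
    8 gray
    8 black
  4 black
  5 gray
    5→8: 8 black — skip
    6 gray
      0 gray
        2 gray
        2 black
      0 black
      6→8: 8 black — skip
    6 black
    11 gray
      11→6: 6 black — skip
      7 gray
        7→2: 2 black — skip
        9 gray
          9→8: 8 black — skip
        9 black
      7 black
      10 gray
        10→7: 7 black — skip
        1 gray
          1→4: 4 black — skip
          13 gray
            13→8: 8 black — skip
          13 black
          12 gray
            12→8: 8 black — skip
            12→13: 13 black — skip
            12→3: 3 is gray → back edge
Back edge closes the cycle 3 → 5 → 11 → 10 → 1 → 12 → 3; its vertices are {1, 3, 5, 10, 11, 12}.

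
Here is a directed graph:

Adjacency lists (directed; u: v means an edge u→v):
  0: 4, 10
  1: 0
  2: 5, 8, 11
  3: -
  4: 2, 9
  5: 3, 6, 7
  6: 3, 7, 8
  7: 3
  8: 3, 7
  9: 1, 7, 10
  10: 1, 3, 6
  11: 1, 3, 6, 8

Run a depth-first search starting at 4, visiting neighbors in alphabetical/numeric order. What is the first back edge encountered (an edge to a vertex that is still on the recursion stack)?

DFS from 4 (visiting neighbors in alphabetical/numeric order); mark gray on enter, black on exit:
4 gray
  2 gray
    5 gray
      3 gray
      3 black
      6 gray
        6→3: 3 black — skip
        7 gray
          7→3: 3 black — skip
        7 black
        8 gray
          8→3: 3 black — skip
          8→7: 7 black — skip
        8 black
      6 black
      5→7: 7 black — skip
    5 black
    2→8: 8 black — skip
    11 gray
      1 gray
        0 gray
          0→4: 4 is gray → back edge
First back edge: 0 → 4.

0->4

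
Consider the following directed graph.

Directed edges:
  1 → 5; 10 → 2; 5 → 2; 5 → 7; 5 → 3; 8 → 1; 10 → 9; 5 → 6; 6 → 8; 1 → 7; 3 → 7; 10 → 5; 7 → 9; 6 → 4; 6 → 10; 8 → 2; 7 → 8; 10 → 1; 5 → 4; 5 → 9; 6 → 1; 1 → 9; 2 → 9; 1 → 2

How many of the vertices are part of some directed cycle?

A vertex is on a directed cycle iff it belongs to a strongly connected component of size ≥ 2 (or has a self-loop).
The vertices on cycles are {1, 3, 5, 6, 7, 8, 10} — 7 in total.

7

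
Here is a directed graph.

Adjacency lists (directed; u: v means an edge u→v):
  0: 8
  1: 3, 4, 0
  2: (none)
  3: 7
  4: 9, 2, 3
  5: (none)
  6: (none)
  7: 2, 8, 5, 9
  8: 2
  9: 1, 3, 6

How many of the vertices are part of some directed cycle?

5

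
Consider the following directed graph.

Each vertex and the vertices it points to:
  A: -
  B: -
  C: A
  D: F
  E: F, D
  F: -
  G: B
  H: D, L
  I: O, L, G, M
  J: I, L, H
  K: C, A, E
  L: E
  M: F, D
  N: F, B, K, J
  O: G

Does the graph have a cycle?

No

DFS with white/gray/black marking, starting from D:
D gray
  F gray
  F black
D black
A gray
A black
B gray
B black
C gray
  C→A: A black — skip
C black
E gray
  E→F: F black — skip
  E→D: D black — skip
E black
G gray
  G→B: B black — skip
G black
H gray
  H→D: D black — skip
  L gray
    L→E: E black — skip
  L black
H black
I gray
  O gray
    O→G: G black — skip
  O black
  I→L: L black — skip
  I→G: G black — skip
  M gray
    M→F: F black — skip
    M→D: D black — skip
  M black
I black
J gray
  J→I: I black — skip
  J→L: L black — skip
  J→H: H black — skip
J black
K gray
  K→C: C black — skip
  K→A: A black — skip
  K→E: E black — skip
K black
N gray
  N→F: F black — skip
  N→B: B black — skip
  N→K: K black — skip
  N→J: J black — skip
N black
Every edge goes to a white or black vertex — no back edge, so the graph is acyclic.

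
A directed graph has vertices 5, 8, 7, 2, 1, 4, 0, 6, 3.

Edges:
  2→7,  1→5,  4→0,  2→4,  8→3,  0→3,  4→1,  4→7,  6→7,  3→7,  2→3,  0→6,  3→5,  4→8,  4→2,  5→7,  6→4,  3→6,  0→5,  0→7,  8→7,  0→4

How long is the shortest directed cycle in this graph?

2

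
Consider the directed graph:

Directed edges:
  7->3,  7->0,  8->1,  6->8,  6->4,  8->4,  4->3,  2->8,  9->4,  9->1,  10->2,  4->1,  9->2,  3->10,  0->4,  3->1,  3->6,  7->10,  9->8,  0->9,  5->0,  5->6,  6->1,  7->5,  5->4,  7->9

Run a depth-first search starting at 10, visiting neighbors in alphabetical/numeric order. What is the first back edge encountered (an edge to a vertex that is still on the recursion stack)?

DFS from 10 (visiting neighbors in alphabetical/numeric order); mark gray on enter, black on exit:
10 gray
  2 gray
    8 gray
      1 gray
      1 black
      4 gray
        4→1: 1 black — skip
        3 gray
          3→1: 1 black — skip
          6 gray
            6→1: 1 black — skip
            6→4: 4 is gray → back edge
First back edge: 6 → 4.

6→4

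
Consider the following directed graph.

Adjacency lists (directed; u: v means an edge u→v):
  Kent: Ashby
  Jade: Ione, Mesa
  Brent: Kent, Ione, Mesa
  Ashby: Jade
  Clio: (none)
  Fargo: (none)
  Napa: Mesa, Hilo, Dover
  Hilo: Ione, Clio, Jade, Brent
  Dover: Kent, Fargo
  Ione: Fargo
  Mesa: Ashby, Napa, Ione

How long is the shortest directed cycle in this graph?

2

For each vertex v, BFS finds the shortest path from v back to v.
The shortest such closed walk is Napa → Mesa → Napa, length 2.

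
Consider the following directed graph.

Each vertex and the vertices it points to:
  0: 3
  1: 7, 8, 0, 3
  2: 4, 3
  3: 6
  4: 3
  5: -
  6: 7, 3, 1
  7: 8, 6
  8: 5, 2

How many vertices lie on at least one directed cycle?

8

A vertex is on a directed cycle iff it belongs to a strongly connected component of size ≥ 2 (or has a self-loop).
The vertices on cycles are {0, 1, 2, 3, 4, 6, 7, 8} — 8 in total.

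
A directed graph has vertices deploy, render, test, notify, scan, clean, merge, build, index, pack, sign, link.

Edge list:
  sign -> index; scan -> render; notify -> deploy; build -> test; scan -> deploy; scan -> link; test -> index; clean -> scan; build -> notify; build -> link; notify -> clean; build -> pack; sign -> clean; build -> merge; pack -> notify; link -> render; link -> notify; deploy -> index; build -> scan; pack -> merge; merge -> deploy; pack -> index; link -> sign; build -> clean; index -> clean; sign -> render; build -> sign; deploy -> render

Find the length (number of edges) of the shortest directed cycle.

4

For each vertex v, BFS finds the shortest path from v back to v.
The shortest such closed walk is sign → clean → scan → link → sign, length 4.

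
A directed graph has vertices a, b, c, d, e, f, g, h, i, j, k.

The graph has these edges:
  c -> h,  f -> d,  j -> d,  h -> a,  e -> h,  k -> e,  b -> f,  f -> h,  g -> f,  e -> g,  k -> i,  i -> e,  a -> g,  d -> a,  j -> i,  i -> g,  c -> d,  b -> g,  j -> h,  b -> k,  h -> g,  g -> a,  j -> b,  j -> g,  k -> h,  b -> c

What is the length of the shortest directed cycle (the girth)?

For each vertex v, BFS finds the shortest path from v back to v.
The shortest such closed walk is a → g → a, length 2.

2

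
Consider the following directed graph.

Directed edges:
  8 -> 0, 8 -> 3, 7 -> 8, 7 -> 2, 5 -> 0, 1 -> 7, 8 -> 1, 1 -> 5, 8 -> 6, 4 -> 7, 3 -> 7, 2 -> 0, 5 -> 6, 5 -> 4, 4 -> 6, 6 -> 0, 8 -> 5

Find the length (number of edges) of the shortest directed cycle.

3

For each vertex v, BFS finds the shortest path from v back to v.
The shortest such closed walk is 7 → 8 → 1 → 7, length 3.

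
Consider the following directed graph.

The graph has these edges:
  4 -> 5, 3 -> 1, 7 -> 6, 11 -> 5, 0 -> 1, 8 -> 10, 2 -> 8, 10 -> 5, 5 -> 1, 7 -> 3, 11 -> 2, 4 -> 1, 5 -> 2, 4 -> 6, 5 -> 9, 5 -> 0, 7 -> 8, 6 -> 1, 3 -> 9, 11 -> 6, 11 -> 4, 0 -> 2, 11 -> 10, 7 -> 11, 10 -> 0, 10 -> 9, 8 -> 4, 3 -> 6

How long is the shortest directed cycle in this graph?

4

For each vertex v, BFS finds the shortest path from v back to v.
The shortest such closed walk is 4 → 5 → 2 → 8 → 4, length 4.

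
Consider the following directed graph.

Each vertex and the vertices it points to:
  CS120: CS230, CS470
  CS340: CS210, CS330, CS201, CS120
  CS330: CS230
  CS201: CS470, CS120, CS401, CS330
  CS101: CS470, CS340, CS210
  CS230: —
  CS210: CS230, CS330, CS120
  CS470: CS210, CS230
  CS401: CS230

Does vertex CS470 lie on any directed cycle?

CS470 is on a cycle iff CS470 can reach itself via ≥1 edge.
CS470 → CS210 → CS120 → CS470 — yes.

Yes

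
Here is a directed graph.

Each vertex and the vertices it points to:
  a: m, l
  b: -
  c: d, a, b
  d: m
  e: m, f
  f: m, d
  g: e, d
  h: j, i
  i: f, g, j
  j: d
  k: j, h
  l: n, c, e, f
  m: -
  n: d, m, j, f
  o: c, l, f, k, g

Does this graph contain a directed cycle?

DFS with white/gray/black marking, starting from b:
b gray
b black
a gray
  m gray
  m black
  l gray
    n gray
      d gray
        d→m: m black — skip
      d black
      n→m: m black — skip
      j gray
        j→d: d black — skip
      j black
      f gray
        f→m: m black — skip
        f→d: d black — skip
      f black
    n black
    c gray
      c→d: d black — skip
      c→a: a is gray → back edge
Back edge found, so a cycle exists: a → l → c → a.

Yes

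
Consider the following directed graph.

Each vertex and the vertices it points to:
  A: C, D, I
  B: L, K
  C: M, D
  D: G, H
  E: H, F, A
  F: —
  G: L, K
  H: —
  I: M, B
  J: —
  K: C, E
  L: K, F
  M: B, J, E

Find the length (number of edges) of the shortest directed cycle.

4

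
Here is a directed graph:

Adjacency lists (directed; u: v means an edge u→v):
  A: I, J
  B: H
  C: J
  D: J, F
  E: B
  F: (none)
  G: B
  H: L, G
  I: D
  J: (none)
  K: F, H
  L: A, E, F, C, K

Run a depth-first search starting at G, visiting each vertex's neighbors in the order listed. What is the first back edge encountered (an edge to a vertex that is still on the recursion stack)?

DFS from G (visiting each vertex's neighbors in the order listed); mark gray on enter, black on exit:
G gray
  B gray
    H gray
      L gray
        A gray
          I gray
            D gray
              J gray
              J black
              F gray
              F black
            D black
          I black
          A→J: J black — skip
        A black
        E gray
          E→B: B is gray → back edge
First back edge: E → B.

E→B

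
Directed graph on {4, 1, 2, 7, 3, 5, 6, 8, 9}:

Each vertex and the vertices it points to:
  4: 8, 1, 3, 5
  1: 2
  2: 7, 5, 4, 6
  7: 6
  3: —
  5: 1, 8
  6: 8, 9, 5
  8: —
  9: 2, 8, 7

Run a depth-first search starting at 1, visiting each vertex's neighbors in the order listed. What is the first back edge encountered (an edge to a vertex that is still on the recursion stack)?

9->2

DFS from 1 (visiting each vertex's neighbors in the order listed); mark gray on enter, black on exit:
1 gray
  2 gray
    7 gray
      6 gray
        8 gray
        8 black
        9 gray
          9→2: 2 is gray → back edge
First back edge: 9 → 2.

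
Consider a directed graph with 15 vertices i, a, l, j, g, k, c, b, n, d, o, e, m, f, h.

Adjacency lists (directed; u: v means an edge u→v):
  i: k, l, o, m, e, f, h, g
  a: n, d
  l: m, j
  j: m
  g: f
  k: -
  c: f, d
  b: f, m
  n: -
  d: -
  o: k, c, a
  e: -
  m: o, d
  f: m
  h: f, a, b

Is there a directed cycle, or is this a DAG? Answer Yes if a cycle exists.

Yes

DFS with white/gray/black marking, starting from g:
g gray
  f gray
    m gray
      o gray
        k gray
        k black
        c gray
          c→f: f is gray → back edge
Back edge found, so a cycle exists: f → m → o → c → f.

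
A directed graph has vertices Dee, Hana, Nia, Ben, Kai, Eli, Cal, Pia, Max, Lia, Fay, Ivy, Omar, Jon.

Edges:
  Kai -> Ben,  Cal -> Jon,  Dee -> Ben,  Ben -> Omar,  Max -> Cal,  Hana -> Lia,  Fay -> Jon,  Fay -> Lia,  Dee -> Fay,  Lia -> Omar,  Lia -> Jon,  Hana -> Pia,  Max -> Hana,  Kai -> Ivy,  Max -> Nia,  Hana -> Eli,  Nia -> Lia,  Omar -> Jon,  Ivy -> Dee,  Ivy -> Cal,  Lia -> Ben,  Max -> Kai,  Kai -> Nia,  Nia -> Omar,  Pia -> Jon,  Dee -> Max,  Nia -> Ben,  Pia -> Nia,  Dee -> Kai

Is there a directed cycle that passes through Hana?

Hana lies on a cycle iff there is a path from Hana back to itself.
Exploring from Hana, it never reaches itself; equivalently, its strongly connected component is a singleton.

No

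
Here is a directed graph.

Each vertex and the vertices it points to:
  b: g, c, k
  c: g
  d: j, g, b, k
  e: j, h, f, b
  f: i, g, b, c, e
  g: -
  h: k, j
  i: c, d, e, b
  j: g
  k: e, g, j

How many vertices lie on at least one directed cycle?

7

A vertex is on a directed cycle iff it belongs to a strongly connected component of size ≥ 2 (or has a self-loop).
The vertices on cycles are {b, d, e, f, h, i, k} — 7 in total.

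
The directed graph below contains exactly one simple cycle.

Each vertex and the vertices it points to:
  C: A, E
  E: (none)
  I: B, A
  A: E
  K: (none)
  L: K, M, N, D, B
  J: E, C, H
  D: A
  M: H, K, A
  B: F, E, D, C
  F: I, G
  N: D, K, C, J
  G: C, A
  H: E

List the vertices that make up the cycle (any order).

B, F, I

DFS with gray/black marking from B:
B gray
  F gray
    I gray
      I→B: B is gray → back edge
Back edge closes the cycle B → F → I → B; its vertices are {B, F, I}.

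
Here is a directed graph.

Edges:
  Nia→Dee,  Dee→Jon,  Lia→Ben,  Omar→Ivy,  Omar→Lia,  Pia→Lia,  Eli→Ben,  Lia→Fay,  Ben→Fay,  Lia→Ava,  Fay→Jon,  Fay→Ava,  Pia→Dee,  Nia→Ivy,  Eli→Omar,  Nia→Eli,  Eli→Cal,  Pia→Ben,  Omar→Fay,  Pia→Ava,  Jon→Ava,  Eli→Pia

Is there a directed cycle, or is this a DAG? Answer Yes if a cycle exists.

No

DFS with white/gray/black marking, starting from Cal:
Cal gray
Cal black
Dee gray
  Jon gray
    Ava gray
    Ava black
  Jon black
Dee black
Ivy gray
Ivy black
Fay gray
  Fay→Ava: Ava black — skip
  Fay→Jon: Jon black — skip
Fay black
Lia gray
  Ben gray
    Ben→Fay: Fay black — skip
  Ben black
  Lia→Ava: Ava black — skip
  Lia→Fay: Fay black — skip
Lia black
Nia gray
  Eli gray
    Eli→Cal: Cal black — skip
    Omar gray
      Omar→Lia: Lia black — skip
      Omar→Fay: Fay black — skip
      Omar→Ivy: Ivy black — skip
    Omar black
    Pia gray
      Pia→Lia: Lia black — skip
      Pia→Dee: Dee black — skip
      Pia→Ben: Ben black — skip
      Pia→Ava: Ava black — skip
    Pia black
    Eli→Ben: Ben black — skip
  Eli black
  Nia→Dee: Dee black — skip
  Nia→Ivy: Ivy black — skip
Nia black
Every edge goes to a white or black vertex — no back edge, so the graph is acyclic.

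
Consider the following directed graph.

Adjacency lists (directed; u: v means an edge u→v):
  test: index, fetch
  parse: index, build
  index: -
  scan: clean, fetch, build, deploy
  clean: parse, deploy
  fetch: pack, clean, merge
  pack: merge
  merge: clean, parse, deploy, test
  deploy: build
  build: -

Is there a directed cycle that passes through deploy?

No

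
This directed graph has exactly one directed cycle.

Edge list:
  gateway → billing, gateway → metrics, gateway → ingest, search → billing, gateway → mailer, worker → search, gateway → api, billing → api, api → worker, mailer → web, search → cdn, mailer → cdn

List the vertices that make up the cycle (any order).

api, search, worker, billing

DFS with gray/black marking from billing:
billing gray
  api gray
    worker gray
      search gray
        search→billing: billing is gray → back edge
Back edge closes the cycle billing → api → worker → search → billing; its vertices are {api, search, worker, billing}.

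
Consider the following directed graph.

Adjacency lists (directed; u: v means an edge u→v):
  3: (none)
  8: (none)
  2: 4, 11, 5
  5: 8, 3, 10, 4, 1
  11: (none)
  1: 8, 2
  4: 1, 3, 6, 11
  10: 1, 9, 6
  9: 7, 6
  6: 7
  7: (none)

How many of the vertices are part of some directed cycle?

A vertex is on a directed cycle iff it belongs to a strongly connected component of size ≥ 2 (or has a self-loop).
The vertices on cycles are {1, 2, 4, 5, 10} — 5 in total.

5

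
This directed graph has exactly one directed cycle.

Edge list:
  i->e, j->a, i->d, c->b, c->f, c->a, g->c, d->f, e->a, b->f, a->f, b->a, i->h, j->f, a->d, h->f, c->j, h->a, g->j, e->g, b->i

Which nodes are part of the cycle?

DFS with gray/black marking from i:
i gray
  d gray
    f gray
    f black
  d black
  e gray
    g gray
      c gray
        j gray
          a gray
            a→f: f black — skip
            a→d: d black — skip
          a black
          j→f: f black — skip
        j black
        c→a: a black — skip
        c→f: f black — skip
        b gray
          b→a: a black — skip
          b→f: f black — skip
          b→i: i is gray → back edge
Back edge closes the cycle i → e → g → c → b → i; its vertices are {b, c, e, g, i}.

b, c, e, g, i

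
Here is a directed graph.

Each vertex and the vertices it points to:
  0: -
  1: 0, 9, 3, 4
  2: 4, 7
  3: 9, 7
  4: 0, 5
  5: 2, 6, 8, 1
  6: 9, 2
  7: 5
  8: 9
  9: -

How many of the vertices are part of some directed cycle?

7

A vertex is on a directed cycle iff it belongs to a strongly connected component of size ≥ 2 (or has a self-loop).
The vertices on cycles are {1, 2, 3, 4, 5, 6, 7} — 7 in total.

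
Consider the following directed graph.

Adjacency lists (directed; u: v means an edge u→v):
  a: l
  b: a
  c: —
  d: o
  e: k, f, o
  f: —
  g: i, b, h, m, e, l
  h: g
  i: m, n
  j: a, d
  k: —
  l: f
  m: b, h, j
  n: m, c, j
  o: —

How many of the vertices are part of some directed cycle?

5

A vertex is on a directed cycle iff it belongs to a strongly connected component of size ≥ 2 (or has a self-loop).
The vertices on cycles are {g, h, i, m, n} — 5 in total.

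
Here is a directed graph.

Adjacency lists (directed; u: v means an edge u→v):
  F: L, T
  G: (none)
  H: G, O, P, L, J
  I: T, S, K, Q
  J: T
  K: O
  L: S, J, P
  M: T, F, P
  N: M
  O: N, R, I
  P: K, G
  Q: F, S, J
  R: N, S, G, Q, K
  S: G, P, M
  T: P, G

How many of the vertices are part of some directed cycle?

13

A vertex is on a directed cycle iff it belongs to a strongly connected component of size ≥ 2 (or has a self-loop).
The vertices on cycles are {F, I, J, K, L, M, N, O, P, Q, R, S, T} — 13 in total.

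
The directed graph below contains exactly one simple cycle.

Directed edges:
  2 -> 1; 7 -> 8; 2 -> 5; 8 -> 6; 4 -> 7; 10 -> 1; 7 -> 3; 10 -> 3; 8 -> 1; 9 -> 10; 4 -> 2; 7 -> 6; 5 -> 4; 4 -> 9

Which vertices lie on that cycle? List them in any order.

2, 4, 5

DFS with gray/black marking from 4:
4 gray
  9 gray
    10 gray
      3 gray
      3 black
      1 gray
      1 black
    10 black
  9 black
  2 gray
    5 gray
      5→4: 4 is gray → back edge
Back edge closes the cycle 4 → 2 → 5 → 4; its vertices are {2, 4, 5}.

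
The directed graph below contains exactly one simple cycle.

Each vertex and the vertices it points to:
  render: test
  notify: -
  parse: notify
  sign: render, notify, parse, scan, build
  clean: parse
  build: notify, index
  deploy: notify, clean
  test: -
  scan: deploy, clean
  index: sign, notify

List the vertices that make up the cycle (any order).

sign, build, index

DFS with gray/black marking from sign:
sign gray
  render gray
    test gray
    test black
  render black
  notify gray
  notify black
  parse gray
    parse→notify: notify black — skip
  parse black
  scan gray
    deploy gray
      deploy→notify: notify black — skip
      clean gray
        clean→parse: parse black — skip
      clean black
    deploy black
    scan→clean: clean black — skip
  scan black
  build gray
    build→notify: notify black — skip
    index gray
      index→sign: sign is gray → back edge
Back edge closes the cycle sign → build → index → sign; its vertices are {sign, build, index}.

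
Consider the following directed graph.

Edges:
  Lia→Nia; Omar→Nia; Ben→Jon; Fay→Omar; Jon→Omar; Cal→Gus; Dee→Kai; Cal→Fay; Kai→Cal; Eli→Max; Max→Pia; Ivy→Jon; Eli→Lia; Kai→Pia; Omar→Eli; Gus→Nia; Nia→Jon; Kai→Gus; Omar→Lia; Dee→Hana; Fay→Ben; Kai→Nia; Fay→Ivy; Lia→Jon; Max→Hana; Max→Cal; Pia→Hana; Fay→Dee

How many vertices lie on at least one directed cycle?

13

A vertex is on a directed cycle iff it belongs to a strongly connected component of size ≥ 2 (or has a self-loop).
The vertices on cycles are {Ben, Cal, Dee, Eli, Fay, Gus, Ivy, Jon, Kai, Lia, Max, Nia, Omar} — 13 in total.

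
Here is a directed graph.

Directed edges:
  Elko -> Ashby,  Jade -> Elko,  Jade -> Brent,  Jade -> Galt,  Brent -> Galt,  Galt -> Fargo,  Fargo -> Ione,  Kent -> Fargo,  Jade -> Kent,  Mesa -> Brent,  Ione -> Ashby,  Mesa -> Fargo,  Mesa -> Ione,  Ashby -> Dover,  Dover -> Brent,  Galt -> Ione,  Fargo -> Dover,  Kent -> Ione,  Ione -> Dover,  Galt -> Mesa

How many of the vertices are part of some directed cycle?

A vertex is on a directed cycle iff it belongs to a strongly connected component of size ≥ 2 (or has a self-loop).
The vertices on cycles are {Galt, Ione, Mesa, Ashby, Brent, Dover, Fargo} — 7 in total.

7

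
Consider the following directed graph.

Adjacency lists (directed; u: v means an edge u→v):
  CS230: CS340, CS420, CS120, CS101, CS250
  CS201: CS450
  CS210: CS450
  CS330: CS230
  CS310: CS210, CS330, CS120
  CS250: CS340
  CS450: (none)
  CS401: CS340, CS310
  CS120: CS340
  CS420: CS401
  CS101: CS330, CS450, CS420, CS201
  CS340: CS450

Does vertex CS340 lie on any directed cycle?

No

CS340 lies on a cycle iff there is a path from CS340 back to itself.
Exploring from CS340, it never reaches itself; equivalently, its strongly connected component is a singleton.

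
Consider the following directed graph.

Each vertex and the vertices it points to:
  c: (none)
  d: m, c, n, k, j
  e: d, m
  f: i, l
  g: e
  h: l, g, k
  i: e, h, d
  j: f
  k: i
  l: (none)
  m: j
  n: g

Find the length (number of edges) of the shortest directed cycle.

3

For each vertex v, BFS finds the shortest path from v back to v.
The shortest such closed walk is i → d → k → i, length 3.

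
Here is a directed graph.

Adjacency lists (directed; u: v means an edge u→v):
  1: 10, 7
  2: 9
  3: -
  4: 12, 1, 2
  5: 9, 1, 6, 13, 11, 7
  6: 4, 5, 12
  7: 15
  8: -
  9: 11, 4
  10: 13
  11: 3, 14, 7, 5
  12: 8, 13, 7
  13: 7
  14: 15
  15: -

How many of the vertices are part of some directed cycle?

6

A vertex is on a directed cycle iff it belongs to a strongly connected component of size ≥ 2 (or has a self-loop).
The vertices on cycles are {2, 4, 5, 6, 9, 11} — 6 in total.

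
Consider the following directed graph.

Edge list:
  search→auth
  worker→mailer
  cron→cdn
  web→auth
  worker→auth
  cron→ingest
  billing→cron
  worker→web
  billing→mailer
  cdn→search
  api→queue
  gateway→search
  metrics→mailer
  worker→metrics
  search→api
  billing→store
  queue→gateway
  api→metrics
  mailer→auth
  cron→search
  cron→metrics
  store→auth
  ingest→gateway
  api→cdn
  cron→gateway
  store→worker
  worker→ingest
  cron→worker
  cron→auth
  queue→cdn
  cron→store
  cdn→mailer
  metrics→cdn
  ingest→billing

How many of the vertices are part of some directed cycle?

11

A vertex is on a directed cycle iff it belongs to a strongly connected component of size ≥ 2 (or has a self-loop).
The vertices on cycles are {api, cdn, cron, queue, store, ingest, search, worker, billing, gateway, metrics} — 11 in total.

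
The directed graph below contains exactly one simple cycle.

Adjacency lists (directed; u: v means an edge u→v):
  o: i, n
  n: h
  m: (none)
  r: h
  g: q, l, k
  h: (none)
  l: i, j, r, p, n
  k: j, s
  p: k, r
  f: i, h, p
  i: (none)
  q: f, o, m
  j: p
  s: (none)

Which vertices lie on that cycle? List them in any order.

j, k, p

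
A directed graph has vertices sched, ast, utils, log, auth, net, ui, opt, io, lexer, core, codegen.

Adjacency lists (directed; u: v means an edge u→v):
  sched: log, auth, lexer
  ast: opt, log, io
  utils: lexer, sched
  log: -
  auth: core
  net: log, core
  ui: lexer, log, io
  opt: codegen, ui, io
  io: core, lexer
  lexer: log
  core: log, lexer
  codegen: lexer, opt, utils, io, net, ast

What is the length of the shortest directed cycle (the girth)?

2

For each vertex v, BFS finds the shortest path from v back to v.
The shortest such closed walk is codegen → opt → codegen, length 2.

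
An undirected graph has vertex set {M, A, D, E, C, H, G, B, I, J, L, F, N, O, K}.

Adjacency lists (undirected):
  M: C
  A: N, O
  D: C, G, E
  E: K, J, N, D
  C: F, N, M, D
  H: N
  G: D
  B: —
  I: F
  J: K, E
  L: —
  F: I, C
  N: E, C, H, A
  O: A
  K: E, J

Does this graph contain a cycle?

Yes

DFS, tracking each vertex's parent; an edge to a visited non-parent vertex closes a cycle.
Start from D:
visit D (parent –)
  visit C (parent D)
    visit F (parent C)
      visit I (parent F)
        I–F: parent, skip
      F–C: parent, skip
    visit N (parent C)
      visit E (parent N)
        visit K (parent E)
          K–E: parent, skip
          visit J (parent K)
            J–K: parent, skip
            J–E: E visited and ≠ parent → cycle
Cycle: E – K – J – E.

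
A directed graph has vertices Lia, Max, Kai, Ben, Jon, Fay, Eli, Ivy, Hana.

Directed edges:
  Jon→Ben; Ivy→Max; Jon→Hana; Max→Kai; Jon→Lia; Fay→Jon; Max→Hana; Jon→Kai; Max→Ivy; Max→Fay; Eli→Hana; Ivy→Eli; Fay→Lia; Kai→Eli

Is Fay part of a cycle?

No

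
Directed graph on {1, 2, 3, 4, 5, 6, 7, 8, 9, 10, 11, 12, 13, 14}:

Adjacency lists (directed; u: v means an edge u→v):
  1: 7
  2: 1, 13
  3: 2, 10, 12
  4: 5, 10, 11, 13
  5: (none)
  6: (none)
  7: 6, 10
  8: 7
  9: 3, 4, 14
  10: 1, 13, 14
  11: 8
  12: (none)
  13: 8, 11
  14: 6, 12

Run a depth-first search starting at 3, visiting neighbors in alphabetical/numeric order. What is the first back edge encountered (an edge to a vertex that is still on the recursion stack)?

10→1

DFS from 3 (visiting neighbors in alphabetical/numeric order); mark gray on enter, black on exit:
3 gray
  2 gray
    1 gray
      7 gray
        6 gray
        6 black
        10 gray
          10→1: 1 is gray → back edge
First back edge: 10 → 1.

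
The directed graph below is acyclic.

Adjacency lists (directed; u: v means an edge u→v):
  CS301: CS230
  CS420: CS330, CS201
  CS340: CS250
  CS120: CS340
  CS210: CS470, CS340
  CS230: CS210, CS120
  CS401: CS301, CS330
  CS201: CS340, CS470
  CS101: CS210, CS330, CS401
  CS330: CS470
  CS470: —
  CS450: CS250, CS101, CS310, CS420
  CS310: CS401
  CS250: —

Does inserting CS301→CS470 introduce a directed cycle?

Adding CS301→CS470 creates a cycle iff CS470 can already reach CS301.
Explore from CS470: no path reaches CS301. The graph stays acyclic.

No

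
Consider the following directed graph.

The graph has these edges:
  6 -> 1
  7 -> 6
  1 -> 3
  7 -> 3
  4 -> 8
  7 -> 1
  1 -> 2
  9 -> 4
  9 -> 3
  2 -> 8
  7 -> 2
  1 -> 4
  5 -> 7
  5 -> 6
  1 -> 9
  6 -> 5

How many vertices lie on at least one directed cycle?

A vertex is on a directed cycle iff it belongs to a strongly connected component of size ≥ 2 (or has a self-loop).
The vertices on cycles are {5, 6, 7} — 3 in total.

3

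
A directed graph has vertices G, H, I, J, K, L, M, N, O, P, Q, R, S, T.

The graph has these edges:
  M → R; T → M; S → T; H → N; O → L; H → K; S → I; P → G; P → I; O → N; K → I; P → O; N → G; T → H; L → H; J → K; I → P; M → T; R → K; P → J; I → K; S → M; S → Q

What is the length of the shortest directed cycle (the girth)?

2

For each vertex v, BFS finds the shortest path from v back to v.
The shortest such closed walk is I → K → I, length 2.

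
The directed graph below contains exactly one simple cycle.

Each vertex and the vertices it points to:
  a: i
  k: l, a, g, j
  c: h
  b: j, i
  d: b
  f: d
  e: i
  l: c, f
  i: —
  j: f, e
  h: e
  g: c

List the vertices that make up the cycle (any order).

DFS with gray/black marking from j:
j gray
  f gray
    d gray
      b gray
        b→j: j is gray → back edge
Back edge closes the cycle j → f → d → b → j; its vertices are {b, d, f, j}.

b, d, f, j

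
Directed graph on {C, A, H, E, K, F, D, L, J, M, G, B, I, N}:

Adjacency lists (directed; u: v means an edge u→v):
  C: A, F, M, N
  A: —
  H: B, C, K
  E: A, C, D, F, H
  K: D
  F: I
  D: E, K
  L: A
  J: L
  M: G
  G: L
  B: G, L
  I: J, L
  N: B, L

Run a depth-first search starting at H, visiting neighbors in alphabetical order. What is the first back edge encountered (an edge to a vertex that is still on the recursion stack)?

DFS from H (visiting neighbors in alphabetical order); mark gray on enter, black on exit:
H gray
  B gray
    G gray
      L gray
        A gray
        A black
      L black
    G black
    B→L: L black — skip
  B black
  C gray
    C→A: A black — skip
    F gray
      I gray
        J gray
          J→L: L black — skip
        J black
        I→L: L black — skip
      I black
    F black
    M gray
      M→G: G black — skip
    M black
    N gray
      N→B: B black — skip
      N→L: L black — skip
    N black
  C black
  K gray
    D gray
      E gray
        E→A: A black — skip
        E→C: C black — skip
        E→D: D is gray → back edge
First back edge: E → D.

E->D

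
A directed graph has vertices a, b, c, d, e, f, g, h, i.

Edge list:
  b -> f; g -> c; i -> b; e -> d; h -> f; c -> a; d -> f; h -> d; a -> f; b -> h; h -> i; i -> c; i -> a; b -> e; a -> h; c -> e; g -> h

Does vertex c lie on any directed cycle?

Yes

c is on a cycle iff c can reach itself via ≥1 edge.
c → a → h → i → c — yes.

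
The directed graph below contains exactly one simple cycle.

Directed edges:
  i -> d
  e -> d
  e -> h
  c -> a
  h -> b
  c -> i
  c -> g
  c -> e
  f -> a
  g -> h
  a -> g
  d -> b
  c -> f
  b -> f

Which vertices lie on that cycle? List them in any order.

DFS with gray/black marking from f:
f gray
  a gray
    g gray
      h gray
        b gray
          b→f: f is gray → back edge
Back edge closes the cycle f → a → g → h → b → f; its vertices are {a, b, f, g, h}.

a, b, f, g, h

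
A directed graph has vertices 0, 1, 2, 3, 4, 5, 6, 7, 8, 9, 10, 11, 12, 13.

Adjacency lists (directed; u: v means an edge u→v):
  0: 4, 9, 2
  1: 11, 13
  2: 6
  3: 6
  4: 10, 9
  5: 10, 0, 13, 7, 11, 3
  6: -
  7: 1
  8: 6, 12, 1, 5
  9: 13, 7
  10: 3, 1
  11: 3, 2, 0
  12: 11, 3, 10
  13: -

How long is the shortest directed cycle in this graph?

5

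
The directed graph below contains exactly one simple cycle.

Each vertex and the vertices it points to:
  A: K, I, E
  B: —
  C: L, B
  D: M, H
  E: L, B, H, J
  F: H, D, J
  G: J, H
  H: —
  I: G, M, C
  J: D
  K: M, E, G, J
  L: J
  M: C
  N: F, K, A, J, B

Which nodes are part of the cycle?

C, D, J, L, M

DFS with gray/black marking from M:
M gray
  C gray
    L gray
      J gray
        D gray
          D→M: M is gray → back edge
Back edge closes the cycle M → C → L → J → D → M; its vertices are {C, D, J, L, M}.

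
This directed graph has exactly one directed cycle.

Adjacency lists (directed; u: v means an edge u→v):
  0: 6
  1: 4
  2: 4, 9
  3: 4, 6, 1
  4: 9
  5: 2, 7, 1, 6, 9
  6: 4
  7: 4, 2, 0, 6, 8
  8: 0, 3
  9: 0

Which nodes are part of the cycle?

DFS with gray/black marking from 9:
9 gray
  0 gray
    6 gray
      4 gray
        4→9: 9 is gray → back edge
Back edge closes the cycle 9 → 0 → 6 → 4 → 9; its vertices are {0, 4, 6, 9}.

0, 4, 6, 9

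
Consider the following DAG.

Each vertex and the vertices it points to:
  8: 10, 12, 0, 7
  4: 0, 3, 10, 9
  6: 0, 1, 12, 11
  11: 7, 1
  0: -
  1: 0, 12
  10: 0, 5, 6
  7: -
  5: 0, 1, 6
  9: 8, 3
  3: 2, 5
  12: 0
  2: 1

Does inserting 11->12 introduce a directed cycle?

Adding 11→12 creates a cycle iff 12 can already reach 11.
Explore from 12: no path reaches 11. The graph stays acyclic.

No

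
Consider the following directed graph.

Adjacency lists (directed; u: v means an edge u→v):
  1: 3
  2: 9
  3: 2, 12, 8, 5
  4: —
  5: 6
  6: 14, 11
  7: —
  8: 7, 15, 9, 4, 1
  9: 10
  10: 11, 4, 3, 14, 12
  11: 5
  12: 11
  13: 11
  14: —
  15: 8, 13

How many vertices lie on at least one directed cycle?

10

A vertex is on a directed cycle iff it belongs to a strongly connected component of size ≥ 2 (or has a self-loop).
The vertices on cycles are {1, 2, 3, 5, 6, 8, 9, 10, 11, 15} — 10 in total.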